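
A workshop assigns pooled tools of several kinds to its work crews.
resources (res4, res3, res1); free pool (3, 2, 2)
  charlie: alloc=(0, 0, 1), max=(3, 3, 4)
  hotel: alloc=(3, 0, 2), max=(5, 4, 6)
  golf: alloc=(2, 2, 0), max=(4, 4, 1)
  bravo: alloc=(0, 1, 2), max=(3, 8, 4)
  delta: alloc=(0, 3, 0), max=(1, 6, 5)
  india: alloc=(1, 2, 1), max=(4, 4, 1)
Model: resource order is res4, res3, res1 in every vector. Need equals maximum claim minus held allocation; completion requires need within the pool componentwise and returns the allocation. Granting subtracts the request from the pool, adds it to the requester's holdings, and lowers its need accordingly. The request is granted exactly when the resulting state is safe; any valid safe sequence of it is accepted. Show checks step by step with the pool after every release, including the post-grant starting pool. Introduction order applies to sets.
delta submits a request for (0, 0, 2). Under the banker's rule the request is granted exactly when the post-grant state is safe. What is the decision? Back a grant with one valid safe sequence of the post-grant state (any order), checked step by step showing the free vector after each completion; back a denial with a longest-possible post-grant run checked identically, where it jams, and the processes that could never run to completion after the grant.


DENY. Granting would leave the state unsafe.
Key observation: even finishing india, golf leaves just (6, 6, 1) free — too little res1 for any of the remaining processes.
Pretend the grant happened; the run india, golf goes as far as possible. Check, step by step:
  pool = (3, 2, 0)
  run india (needs (3, 2, 0), free (3, 2, 0)); after release of (1, 2, 1) the pool is (4, 4, 1)
  run golf (needs (2, 2, 1), free (4, 4, 1)); after release of (2, 2, 0) the pool is (6, 6, 1)
  blocked: charlie wants (3, 3, 3), pool (6, 6, 1) — not enough res1
  blocked: hotel wants (2, 4, 4), pool (6, 6, 1) — not enough res1
  blocked: bravo wants (3, 7, 2), pool (6, 6, 1) — not enough res3 and res1
  blocked: delta wants (1, 3, 3), pool (6, 6, 1) — not enough res1
Processes that could never finish after the grant: charlie, hotel, bravo and delta.


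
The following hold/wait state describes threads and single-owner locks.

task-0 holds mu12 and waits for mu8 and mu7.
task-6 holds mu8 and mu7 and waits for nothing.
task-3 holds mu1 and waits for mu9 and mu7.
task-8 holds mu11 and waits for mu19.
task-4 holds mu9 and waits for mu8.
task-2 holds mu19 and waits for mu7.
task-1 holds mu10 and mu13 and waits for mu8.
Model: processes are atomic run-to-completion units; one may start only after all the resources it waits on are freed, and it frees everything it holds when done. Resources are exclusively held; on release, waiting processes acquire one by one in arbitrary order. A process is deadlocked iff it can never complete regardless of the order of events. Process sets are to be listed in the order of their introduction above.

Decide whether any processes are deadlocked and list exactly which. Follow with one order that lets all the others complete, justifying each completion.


No process is deadlocked.
Key observation: there is no circular wait here — follow any chain and it reaches a process that is free to run now.
The rest can finish in the order task-6, task-2, task-1, task-8, task-4, task-3, task-0.
Verifying each step:
  task-6: no waits; runs immediately, freeing mu8 and mu7
  task-2 waits on mu7 — all released -> runs and releases mu19
  task-1 waits on mu8 — all released -> runs and releases mu10 and mu13
  task-8 waits on mu19 — all released -> runs and releases mu11
  task-4 waits on mu8 — all released -> runs and releases mu9
  task-3 waits on mu9 and mu7 — all released -> runs and releases mu1
  task-0 waits on mu8 and mu7 — all released -> runs and releases mu12


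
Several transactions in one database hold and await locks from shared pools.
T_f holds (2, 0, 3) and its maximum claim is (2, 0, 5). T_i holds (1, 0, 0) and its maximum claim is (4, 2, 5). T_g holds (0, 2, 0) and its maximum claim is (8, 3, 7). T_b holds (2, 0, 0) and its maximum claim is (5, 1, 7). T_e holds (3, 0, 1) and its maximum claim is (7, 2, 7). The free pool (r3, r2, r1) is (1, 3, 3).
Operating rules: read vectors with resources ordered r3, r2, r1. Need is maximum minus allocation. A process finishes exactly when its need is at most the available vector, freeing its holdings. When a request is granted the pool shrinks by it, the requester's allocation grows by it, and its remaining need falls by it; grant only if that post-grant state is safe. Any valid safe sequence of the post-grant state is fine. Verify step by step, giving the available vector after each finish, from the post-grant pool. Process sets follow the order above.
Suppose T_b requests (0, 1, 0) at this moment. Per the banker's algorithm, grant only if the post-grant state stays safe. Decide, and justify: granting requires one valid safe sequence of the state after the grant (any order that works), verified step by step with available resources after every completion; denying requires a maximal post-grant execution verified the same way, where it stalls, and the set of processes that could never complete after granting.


GRANT — the state after the grant stays safe, e.g. via T_f, T_i, T_e, T_b, T_g.
Key observation: even at the reduced pool (1, 2, 3), T_f fits immediately, so safety survives the grant.
Verifying the post-grant state step by step:
  pool = (1, 2, 3)
  run T_f (needs (0, 0, 2), free (1, 2, 3)); after release of (2, 0, 3) the pool is (3, 2, 6)
  run T_i (needs (3, 2, 5), free (3, 2, 6)); after release of (1, 0, 0) the pool is (4, 2, 6)
  run T_e (needs (4, 2, 6), free (4, 2, 6)); after release of (3, 0, 1) the pool is (7, 2, 7)
  run T_b (needs (3, 0, 7), free (7, 2, 7)); after release of (2, 1, 0) the pool is (9, 3, 7)
  run T_g (needs (8, 1, 7), free (9, 3, 7)); after release of (0, 2, 0) the pool is (9, 5, 7)


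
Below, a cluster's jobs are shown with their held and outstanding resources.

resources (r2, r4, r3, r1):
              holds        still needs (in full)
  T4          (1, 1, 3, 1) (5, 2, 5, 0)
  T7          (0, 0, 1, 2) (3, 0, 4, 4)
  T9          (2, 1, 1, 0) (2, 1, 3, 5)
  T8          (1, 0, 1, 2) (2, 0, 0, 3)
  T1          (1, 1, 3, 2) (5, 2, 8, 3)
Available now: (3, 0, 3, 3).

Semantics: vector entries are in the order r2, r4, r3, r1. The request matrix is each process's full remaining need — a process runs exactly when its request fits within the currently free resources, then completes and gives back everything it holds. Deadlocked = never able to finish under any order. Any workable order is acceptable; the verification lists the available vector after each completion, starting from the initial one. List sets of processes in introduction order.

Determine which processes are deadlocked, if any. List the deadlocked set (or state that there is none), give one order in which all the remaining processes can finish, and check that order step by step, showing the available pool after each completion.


The deadlocked set is T4, T9 and T1.
Key observation: once T8, T7 finish, the pool peaks at (4, 0, 5, 7) — and every remaining process still needs more r4 than that.
The rest can finish in the order T8, T7. Step-by-step check:
  pool = (3, 0, 3, 3)
  T8 needs (2, 0, 0, 3) <= (3, 0, 3, 3) -> finishes; pool += (1, 0, 1, 2) = (4, 0, 4, 5)
  T7 needs (3, 0, 4, 4) <= (4, 0, 4, 5) -> finishes; pool += (0, 0, 1, 2) = (4, 0, 5, 7)
None of the blocked processes ever fits:
  blocked: T4 wants (5, 2, 5, 0), pool (4, 0, 5, 7) — not enough r2 and r4
  blocked: T9 wants (2, 1, 3, 5), pool (4, 0, 5, 7) — not enough r4
  blocked: T1 wants (5, 2, 8, 3), pool (4, 0, 5, 7) — not enough r2, r4 and r3


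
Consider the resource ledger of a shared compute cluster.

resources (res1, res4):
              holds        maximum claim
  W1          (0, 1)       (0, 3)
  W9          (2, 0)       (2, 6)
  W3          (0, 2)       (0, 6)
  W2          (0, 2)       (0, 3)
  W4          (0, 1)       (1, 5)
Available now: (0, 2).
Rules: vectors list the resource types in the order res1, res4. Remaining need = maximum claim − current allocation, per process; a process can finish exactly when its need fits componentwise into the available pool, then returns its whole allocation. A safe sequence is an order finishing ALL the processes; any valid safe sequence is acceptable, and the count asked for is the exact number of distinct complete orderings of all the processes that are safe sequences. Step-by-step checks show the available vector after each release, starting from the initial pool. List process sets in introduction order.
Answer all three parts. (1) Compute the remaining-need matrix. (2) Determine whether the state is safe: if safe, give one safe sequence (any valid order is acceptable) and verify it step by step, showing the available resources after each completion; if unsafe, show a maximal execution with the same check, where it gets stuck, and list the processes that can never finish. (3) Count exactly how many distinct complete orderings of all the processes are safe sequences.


(1) Remaining need (order res1, res4):
  W1: (0, 2)
  W9: (0, 6)
  W3: (0, 4)
  W2: (0, 1)
  W4: (1, 4)
(2) SAFE. One safe sequence: W1, W2, W3, W9, W4.
Key observation: W1 is the earliest step where a requested resource binds exactly: need (0, 2), pool (0, 2) at its turn.
Step-by-step check:
  pool = (0, 2)
  W1: need (0, 2) fits (0, 2); releases (0, 1), pool now (0, 3)
  W2: need (0, 1) fits (0, 3); releases (0, 2), pool now (0, 5)
  W3: need (0, 4) fits (0, 5); releases (0, 2), pool now (0, 7)
  W9: need (0, 6) fits (0, 7); releases (2, 0), pool now (2, 7)
  W4: need (1, 4) fits (2, 7); releases (0, 1), pool now (2, 8)
(3) Exactly 5 of the possible complete orderings are safe sequences.


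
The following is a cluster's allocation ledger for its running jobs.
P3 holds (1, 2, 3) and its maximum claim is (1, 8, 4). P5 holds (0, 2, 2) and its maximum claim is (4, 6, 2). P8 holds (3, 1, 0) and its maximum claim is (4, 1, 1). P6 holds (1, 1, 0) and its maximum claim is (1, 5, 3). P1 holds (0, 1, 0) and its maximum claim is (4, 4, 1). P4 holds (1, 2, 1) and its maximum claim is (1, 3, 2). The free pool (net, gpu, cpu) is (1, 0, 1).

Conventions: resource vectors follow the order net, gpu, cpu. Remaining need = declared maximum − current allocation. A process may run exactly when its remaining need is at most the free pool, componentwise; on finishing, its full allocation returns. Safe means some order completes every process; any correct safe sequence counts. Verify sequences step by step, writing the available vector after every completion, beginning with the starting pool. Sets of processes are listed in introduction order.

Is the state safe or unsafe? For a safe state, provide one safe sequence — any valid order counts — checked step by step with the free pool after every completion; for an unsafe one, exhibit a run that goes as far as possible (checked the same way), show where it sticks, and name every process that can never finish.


The state is SAFE; one workable sequence: P8, P4, P1, P5, P6, P3.
Key observation: the first exact fit in this order is P8 — it needs (1, 0, 1) with (1, 0, 1) free, meeting a requested resource to the last unit.
Step-by-step check:
  pool = (1, 0, 1)
  P8: need (1, 0, 1) fits (1, 0, 1); releases (3, 1, 0), pool now (4, 1, 1)
  P4: need (0, 1, 1) fits (4, 1, 1); releases (1, 2, 1), pool now (5, 3, 2)
  P1: need (4, 3, 1) fits (5, 3, 2); releases (0, 1, 0), pool now (5, 4, 2)
  P5: need (4, 4, 0) fits (5, 4, 2); releases (0, 2, 2), pool now (5, 6, 4)
  P6: need (0, 4, 3) fits (5, 6, 4); releases (1, 1, 0), pool now (6, 7, 4)
  P3: need (0, 6, 1) fits (6, 7, 4); releases (1, 2, 3), pool now (7, 9, 7)


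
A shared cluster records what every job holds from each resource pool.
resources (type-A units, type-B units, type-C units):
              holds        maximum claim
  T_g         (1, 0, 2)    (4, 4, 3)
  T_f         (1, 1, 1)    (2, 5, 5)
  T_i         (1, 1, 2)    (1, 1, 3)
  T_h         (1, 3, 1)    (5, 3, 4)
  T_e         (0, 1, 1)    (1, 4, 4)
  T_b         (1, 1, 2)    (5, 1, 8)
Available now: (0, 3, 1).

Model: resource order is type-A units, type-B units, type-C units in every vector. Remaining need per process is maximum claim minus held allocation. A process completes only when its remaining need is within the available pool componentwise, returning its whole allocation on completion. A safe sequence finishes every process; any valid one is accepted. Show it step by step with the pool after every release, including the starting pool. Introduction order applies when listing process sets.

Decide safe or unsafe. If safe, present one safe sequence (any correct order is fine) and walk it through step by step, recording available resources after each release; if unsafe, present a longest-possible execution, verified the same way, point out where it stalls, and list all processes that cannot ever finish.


UNSAFE — no complete ordering exists.
Key observation: the wall is type-A units: completing T_i, T_e, T_f brings the pool only to (2, 6, 5), and all the rest need more.
Going as far as possible: T_i, T_e, T_f; after that, nothing fits. Step-by-step check:
  pool = (0, 3, 1)
  T_i: need (0, 0, 1) fits (0, 3, 1); releases (1, 1, 2), pool now (1, 4, 3)
  T_e: need (1, 3, 3) fits (1, 4, 3); releases (0, 1, 1), pool now (1, 5, 4)
  T_f: need (1, 4, 4) fits (1, 5, 4); releases (1, 1, 1), pool now (2, 6, 5)
  T_g cannot run: need (3, 4, 1) vs free (2, 6, 5) (insufficient type-A units)
  T_h cannot run: need (4, 0, 3) vs free (2, 6, 5) (insufficient type-A units)
  T_b cannot run: need (4, 0, 6) vs free (2, 6, 5) (insufficient type-A units and type-C units)
Permanently blocked: T_g, T_h and T_b.


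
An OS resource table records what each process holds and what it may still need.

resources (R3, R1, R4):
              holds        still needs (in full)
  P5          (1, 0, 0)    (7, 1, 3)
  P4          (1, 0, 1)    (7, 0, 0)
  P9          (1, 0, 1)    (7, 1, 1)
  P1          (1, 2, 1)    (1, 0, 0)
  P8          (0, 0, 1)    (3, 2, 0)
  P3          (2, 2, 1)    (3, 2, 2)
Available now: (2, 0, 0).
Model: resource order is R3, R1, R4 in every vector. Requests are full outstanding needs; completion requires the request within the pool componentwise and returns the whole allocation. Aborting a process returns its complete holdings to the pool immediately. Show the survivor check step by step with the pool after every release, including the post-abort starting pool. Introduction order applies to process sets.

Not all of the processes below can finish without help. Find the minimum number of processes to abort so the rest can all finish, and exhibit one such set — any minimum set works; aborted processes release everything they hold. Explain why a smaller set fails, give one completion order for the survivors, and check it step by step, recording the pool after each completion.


Minimum abort set: P4 and P9.
Key observation: the deadlocked P5 becomes finishable only because P4 and P9 released (2, 0, 2); it completes at step 4 below.
No one abort is enough; case by case: P5 alone leaves P4 blocked (short on R3); P4 alone leaves P5 blocked (short on R3); P9 alone leaves P5 blocked (short on R3); P1 alone leaves P5 blocked (short on R3); P8 alone leaves P5 blocked (short on R3); P3 alone leaves P5 blocked (short on R3).
The survivors complete as P1, P8, P3, P5. Walking it through (starting from the post-abort pool):
  pool = (4, 0, 2)
  run P1 (needs (1, 0, 0), free (4, 0, 2)); after release of (1, 2, 1) the pool is (5, 2, 3)
  run P8 (needs (3, 2, 0), free (5, 2, 3)); after release of (0, 0, 1) the pool is (5, 2, 4)
  run P3 (needs (3, 2, 2), free (5, 2, 4)); after release of (2, 2, 1) the pool is (7, 4, 5)
  run P5 (needs (7, 1, 3), free (7, 4, 5)); after release of (1, 0, 0) the pool is (8, 4, 5)


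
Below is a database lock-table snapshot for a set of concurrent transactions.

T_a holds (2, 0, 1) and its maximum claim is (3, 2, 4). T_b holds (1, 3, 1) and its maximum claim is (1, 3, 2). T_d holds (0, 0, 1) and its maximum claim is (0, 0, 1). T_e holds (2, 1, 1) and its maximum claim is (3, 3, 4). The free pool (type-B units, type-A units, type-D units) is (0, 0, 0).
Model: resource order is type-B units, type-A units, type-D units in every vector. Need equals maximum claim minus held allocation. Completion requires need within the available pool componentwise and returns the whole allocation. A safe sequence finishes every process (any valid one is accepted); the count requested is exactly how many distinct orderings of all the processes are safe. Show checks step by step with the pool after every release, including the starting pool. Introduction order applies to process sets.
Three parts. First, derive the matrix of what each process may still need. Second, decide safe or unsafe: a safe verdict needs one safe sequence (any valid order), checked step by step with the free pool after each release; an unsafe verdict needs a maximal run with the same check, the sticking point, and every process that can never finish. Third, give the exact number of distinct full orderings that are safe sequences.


(1) Need matrix, components ordered type-B units, type-A units, type-D units:
  T_a: (1, 2, 3)
  T_b: (0, 0, 1)
  T_d: (0, 0, 0)
  T_e: (1, 2, 3)
(2) The state is UNSAFE.
Key observation: T_d, T_b can finish, but then (1, 3, 2) is all there is, and the blocked group's type-D units demands exceed it.
Going as far as possible: T_d, T_b; after that, nothing fits. Step-by-step check:
  pool = (0, 0, 0)
  T_d needs (0, 0, 0) <= (0, 0, 0) -> finishes; pool += (0, 0, 1) = (0, 0, 1)
  T_b needs (0, 0, 1) <= (0, 0, 1) -> finishes; pool += (1, 3, 1) = (1, 3, 2)
  blocked: T_a wants (1, 2, 3), pool (1, 3, 2) — not enough type-D units
  blocked: T_e wants (1, 2, 3), pool (1, 3, 2) — not enough type-D units
Never able to finish: T_a and T_e.
(3) Exactly 0 of the possible complete orderings are safe sequences.


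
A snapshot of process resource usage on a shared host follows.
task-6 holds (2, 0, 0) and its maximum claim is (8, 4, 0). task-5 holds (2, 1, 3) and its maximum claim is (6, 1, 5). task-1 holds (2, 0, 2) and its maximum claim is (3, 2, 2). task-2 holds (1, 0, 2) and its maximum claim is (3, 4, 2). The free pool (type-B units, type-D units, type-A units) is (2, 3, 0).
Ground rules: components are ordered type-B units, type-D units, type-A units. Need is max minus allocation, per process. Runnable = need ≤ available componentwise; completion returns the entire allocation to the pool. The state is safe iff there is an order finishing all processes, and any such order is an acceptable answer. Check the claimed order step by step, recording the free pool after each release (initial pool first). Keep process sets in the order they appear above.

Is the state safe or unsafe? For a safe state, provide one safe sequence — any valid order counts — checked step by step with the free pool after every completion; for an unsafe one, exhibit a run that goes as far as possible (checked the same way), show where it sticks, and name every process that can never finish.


The state is SAFE; one workable sequence: task-1, task-5, task-2, task-6.
Key observation: at task-5 the run first touches a limit — (4, 0, 2) against (4, 3, 2), exact on a resource it actually requests.
Check, step by step:
  pool = (2, 3, 0)
  run task-1 (needs (1, 2, 0), free (2, 3, 0)); after release of (2, 0, 2) the pool is (4, 3, 2)
  run task-5 (needs (4, 0, 2), free (4, 3, 2)); after release of (2, 1, 3) the pool is (6, 4, 5)
  run task-2 (needs (2, 4, 0), free (6, 4, 5)); after release of (1, 0, 2) the pool is (7, 4, 7)
  run task-6 (needs (6, 4, 0), free (7, 4, 7)); after release of (2, 0, 0) the pool is (9, 4, 7)


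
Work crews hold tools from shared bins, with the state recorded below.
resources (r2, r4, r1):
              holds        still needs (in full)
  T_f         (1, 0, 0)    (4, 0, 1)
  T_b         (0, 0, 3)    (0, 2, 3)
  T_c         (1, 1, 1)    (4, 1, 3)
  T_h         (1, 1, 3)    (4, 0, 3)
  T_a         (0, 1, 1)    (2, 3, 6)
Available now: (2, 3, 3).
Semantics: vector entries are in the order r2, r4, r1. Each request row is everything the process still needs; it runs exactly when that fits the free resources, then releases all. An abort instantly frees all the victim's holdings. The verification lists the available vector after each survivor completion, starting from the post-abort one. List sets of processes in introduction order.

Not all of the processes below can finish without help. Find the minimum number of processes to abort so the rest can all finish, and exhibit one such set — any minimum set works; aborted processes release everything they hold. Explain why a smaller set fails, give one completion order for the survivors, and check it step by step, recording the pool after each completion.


Minimum abort set: T_f and T_h.
Key observation: the returned (2, 1, 3) from T_f and T_h is what brings T_c — unrunnable before, under any order — into play at step 2.
No one abort is enough; case by case: T_f alone leaves T_c blocked (short on r2); T_b alone leaves T_f blocked (short on r2); T_c alone leaves T_f blocked (short on r2); T_h alone leaves T_f blocked (short on r2); T_a alone leaves T_f blocked (short on r2).
One survivor order: T_a, T_c, T_b. Step-by-step check (post-abort pool first):
  pool = (4, 4, 6)
  T_a needs (2, 3, 6) <= (4, 4, 6) -> finishes; pool += (0, 1, 1) = (4, 5, 7)
  T_c needs (4, 1, 3) <= (4, 5, 7) -> finishes; pool += (1, 1, 1) = (5, 6, 8)
  T_b needs (0, 2, 3) <= (5, 6, 8) -> finishes; pool += (0, 0, 3) = (5, 6, 11)


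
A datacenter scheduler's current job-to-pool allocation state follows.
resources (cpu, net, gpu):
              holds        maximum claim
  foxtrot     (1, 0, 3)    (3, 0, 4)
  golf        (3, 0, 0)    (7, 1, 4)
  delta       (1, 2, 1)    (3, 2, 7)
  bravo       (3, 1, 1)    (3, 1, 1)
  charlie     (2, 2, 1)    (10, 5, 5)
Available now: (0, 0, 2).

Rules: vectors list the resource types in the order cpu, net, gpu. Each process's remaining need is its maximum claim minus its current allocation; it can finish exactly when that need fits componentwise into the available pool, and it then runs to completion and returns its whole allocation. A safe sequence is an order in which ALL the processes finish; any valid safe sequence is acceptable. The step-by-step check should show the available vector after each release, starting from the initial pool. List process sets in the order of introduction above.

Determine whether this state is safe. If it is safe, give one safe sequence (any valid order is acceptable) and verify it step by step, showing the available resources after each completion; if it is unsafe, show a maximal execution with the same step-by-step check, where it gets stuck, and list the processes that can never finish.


SAFE — a valid safe sequence is bravo, foxtrot, delta, golf, charlie.
Key observation: reading the order forward, delta is the first process whose need (2, 0, 6) meets the free pool (4, 1, 6) exactly on a resource it requests.
Check, step by step:
  pool = (0, 0, 2)
  bravo needs (0, 0, 0) <= (0, 0, 2) -> finishes; pool += (3, 1, 1) = (3, 1, 3)
  foxtrot needs (2, 0, 1) <= (3, 1, 3) -> finishes; pool += (1, 0, 3) = (4, 1, 6)
  delta needs (2, 0, 6) <= (4, 1, 6) -> finishes; pool += (1, 2, 1) = (5, 3, 7)
  golf needs (4, 1, 4) <= (5, 3, 7) -> finishes; pool += (3, 0, 0) = (8, 3, 7)
  charlie needs (8, 3, 4) <= (8, 3, 7) -> finishes; pool += (2, 2, 1) = (10, 5, 8)


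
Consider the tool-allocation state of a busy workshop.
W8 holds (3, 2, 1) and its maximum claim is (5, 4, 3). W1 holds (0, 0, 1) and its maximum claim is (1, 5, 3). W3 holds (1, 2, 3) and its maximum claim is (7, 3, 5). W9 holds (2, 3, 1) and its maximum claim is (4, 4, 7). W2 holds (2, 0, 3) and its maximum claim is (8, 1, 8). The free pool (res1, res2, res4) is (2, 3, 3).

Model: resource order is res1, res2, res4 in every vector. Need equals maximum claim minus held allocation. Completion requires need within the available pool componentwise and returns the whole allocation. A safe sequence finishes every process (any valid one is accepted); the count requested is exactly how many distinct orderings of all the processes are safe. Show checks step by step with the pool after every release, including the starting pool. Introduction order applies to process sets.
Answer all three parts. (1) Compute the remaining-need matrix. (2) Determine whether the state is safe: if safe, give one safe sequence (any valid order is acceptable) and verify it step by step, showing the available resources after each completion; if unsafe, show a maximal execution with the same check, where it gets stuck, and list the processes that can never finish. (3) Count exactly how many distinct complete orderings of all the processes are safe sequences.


(1) Remaining need (order res1, res2, res4):
  W8: (2, 2, 2)
  W1: (1, 5, 2)
  W3: (6, 1, 2)
  W9: (2, 1, 6)
  W2: (6, 1, 5)
(2) UNSAFE.
Key observation: after W8, W1 the pool peaks at (5, 5, 5), and each blocked process is short somewhere: W3 on res1; W9 on res4; W2 on res1.
Going as far as possible: W8, W1; after that, nothing fits. Verifying each step:
  pool = (2, 3, 3)
  run W8 (needs (2, 2, 2), free (2, 3, 3)); after release of (3, 2, 1) the pool is (5, 5, 4)
  run W1 (needs (1, 5, 2), free (5, 5, 4)); after release of (0, 0, 1) the pool is (5, 5, 5)
  W3 cannot run: need (6, 1, 2) vs free (5, 5, 5) (insufficient res1)
  W9 cannot run: need (2, 1, 6) vs free (5, 5, 5) (insufficient res4)
  W2 cannot run: need (6, 1, 5) vs free (5, 5, 5) (insufficient res1)
Permanently blocked: W3, W9 and W2.
(3) The exact count: 0 of the possible complete orderings are safe sequences.


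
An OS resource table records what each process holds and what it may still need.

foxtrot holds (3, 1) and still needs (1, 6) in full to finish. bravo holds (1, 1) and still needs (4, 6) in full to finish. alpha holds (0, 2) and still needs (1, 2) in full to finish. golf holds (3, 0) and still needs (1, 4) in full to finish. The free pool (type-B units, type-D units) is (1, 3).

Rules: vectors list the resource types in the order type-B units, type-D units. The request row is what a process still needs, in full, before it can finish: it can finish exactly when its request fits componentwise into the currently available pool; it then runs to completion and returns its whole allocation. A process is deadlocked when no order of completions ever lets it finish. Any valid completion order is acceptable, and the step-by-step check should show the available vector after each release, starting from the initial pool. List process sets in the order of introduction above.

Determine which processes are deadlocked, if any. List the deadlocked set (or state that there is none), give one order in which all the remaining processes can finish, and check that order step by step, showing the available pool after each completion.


The deadlocked set is foxtrot and bravo.
Key observation: alpha, golf can finish, but then (4, 5) is all there is, and the blocked group's type-D units demands exceed it.
The rest can finish in the order alpha, golf. Walking it through:
  pool = (1, 3)
  alpha: need (1, 2) fits (1, 3); releases (0, 2), pool now (1, 5)
  golf: need (1, 4) fits (1, 5); releases (3, 0), pool now (4, 5)
The blocked processes can never fit:
  foxtrot still needs (1, 6) but only (4, 5) is free — short on type-D units
  bravo still needs (4, 6) but only (4, 5) is free — short on type-D units


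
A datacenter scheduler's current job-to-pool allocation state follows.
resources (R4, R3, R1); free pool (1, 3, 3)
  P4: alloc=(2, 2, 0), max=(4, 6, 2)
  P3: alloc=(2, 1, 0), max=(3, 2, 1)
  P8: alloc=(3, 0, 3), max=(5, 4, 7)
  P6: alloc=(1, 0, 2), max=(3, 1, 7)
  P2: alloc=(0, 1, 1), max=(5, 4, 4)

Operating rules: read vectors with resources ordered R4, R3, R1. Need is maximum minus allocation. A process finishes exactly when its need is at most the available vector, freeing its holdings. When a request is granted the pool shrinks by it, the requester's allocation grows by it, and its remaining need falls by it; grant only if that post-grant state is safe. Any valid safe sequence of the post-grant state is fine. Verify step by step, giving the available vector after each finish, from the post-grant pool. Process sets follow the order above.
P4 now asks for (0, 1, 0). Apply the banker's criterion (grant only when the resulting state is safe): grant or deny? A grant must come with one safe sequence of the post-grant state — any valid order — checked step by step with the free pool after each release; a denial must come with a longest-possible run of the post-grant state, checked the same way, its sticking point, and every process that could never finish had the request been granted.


GRANT: granting preserves safety; a valid post-grant sequence is P3, P4, P2, P8, P6.
Key observation: granting shrinks the pool to (1, 2, 3), yet P3 still fits and the chain goes through.
Verifying the post-grant state step by step:
  pool = (1, 2, 3)
  run P3 (needs (1, 1, 1), free (1, 2, 3)); after release of (2, 1, 0) the pool is (3, 3, 3)
  run P4 (needs (2, 3, 2), free (3, 3, 3)); after release of (2, 3, 0) the pool is (5, 6, 3)
  run P2 (needs (5, 3, 3), free (5, 6, 3)); after release of (0, 1, 1) the pool is (5, 7, 4)
  run P8 (needs (2, 4, 4), free (5, 7, 4)); after release of (3, 0, 3) the pool is (8, 7, 7)
  run P6 (needs (2, 1, 5), free (8, 7, 7)); after release of (1, 0, 2) the pool is (9, 7, 9)


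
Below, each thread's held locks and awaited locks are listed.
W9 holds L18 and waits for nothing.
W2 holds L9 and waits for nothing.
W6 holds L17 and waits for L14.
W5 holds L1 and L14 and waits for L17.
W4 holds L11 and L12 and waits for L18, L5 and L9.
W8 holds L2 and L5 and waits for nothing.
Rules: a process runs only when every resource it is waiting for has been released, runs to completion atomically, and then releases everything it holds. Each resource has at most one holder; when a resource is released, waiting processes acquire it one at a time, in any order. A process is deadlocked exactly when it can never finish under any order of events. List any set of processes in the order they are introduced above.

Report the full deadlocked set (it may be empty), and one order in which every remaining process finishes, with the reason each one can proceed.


Deadlocked set: W6 and W5.
Key observation: the wait chain closes on itself along W6 -> W5 -> W6; no other process is dragged down with it.
One completion order for the rest: W2, W8, W9, W4.
Walking it through:
  W2 waits on nothing -> runs at once and releases L9
  W8 waits on nothing -> runs at once and releases L2 and L5
  W9 waits on nothing -> runs at once and releases L18
  run W4 (all its waits — L18, L5 and L9 — are resolved); releases L11 and L12


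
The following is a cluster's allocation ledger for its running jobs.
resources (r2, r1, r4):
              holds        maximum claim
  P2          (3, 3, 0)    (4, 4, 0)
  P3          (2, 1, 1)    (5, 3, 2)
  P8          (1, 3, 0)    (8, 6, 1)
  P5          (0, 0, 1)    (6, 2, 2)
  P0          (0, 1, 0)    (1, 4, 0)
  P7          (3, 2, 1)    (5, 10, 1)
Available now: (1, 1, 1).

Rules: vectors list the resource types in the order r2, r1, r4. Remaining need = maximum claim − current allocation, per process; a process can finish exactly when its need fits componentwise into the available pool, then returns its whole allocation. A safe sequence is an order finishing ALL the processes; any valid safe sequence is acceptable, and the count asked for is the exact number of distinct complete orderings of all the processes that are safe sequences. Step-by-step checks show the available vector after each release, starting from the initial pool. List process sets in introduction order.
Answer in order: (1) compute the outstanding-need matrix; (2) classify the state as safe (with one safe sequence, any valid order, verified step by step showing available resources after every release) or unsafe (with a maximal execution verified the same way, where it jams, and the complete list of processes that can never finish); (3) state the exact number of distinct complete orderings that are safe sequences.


(1) Need matrix, components ordered r2, r1, r4:
  P2: (1, 1, 0)
  P3: (3, 2, 1)
  P8: (7, 3, 1)
  P5: (6, 2, 1)
  P0: (1, 3, 0)
  P7: (2, 8, 0)
(2) The state is UNSAFE.
Key observation: after P2, P3, P5, P0 the pool peaks at (6, 6, 3), and each blocked process is short somewhere: P8 on r2; P7 on r1.
The run P2, P3, P5, P0 cannot be extended any further. Check, step by step:
  pool = (1, 1, 1)
  run P2 (needs (1, 1, 0), free (1, 1, 1)); after release of (3, 3, 0) the pool is (4, 4, 1)
  run P3 (needs (3, 2, 1), free (4, 4, 1)); after release of (2, 1, 1) the pool is (6, 5, 2)
  run P5 (needs (6, 2, 1), free (6, 5, 2)); after release of (0, 0, 1) the pool is (6, 5, 3)
  run P0 (needs (1, 3, 0), free (6, 5, 3)); after release of (0, 1, 0) the pool is (6, 6, 3)
  blocked: P8 wants (7, 3, 1), pool (6, 6, 3) — not enough r2
  blocked: P7 wants (2, 8, 0), pool (6, 6, 3) — not enough r1
Processes that can never finish: P8 and P7.
(3) The exact count: 0 of the possible complete orderings are safe sequences.


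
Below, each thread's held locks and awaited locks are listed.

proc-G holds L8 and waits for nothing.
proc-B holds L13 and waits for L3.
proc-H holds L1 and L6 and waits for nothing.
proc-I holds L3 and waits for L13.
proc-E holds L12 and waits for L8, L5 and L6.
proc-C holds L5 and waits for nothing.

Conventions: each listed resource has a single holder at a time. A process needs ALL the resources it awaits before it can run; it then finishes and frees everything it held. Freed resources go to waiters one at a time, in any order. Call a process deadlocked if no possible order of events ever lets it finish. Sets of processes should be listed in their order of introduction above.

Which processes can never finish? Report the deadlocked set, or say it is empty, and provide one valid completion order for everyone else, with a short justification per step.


Deadlocked: proc-B and proc-I.
Key observation: the cycle proc-B -> proc-I -> proc-B can never break — each member waits on the next; no other process is dragged down with it.
A valid finishing order for the others: proc-C, proc-H, proc-G, proc-E.
Check, step by step:
  run proc-C (it waits on nothing); releases L5
  run proc-H (it waits on nothing); releases L1 and L6
  run proc-G (it waits on nothing); releases L8
  proc-E waits on L8, L5 and L6 — all released -> runs and releases L12


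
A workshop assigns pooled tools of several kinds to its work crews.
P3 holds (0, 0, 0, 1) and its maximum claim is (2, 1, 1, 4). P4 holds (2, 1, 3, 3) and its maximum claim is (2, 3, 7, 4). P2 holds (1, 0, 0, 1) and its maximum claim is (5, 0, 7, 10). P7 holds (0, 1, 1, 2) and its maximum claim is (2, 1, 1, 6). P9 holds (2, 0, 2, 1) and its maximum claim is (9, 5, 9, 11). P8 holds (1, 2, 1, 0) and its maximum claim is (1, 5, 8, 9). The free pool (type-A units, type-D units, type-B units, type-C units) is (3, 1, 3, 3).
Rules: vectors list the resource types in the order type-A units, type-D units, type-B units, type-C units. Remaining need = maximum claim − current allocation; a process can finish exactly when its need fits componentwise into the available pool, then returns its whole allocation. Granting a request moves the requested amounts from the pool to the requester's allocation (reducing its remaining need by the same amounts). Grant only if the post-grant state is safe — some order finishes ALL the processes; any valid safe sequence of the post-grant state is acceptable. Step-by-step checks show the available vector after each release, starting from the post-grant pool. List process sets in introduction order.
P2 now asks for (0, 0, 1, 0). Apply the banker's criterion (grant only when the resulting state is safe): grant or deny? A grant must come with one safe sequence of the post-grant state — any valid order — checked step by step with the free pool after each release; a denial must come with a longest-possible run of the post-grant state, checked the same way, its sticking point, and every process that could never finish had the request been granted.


DENY — the pretend-granted state is unsafe.
Key observation: the wall is type-B units: completing P3, P7 brings the pool only to (3, 2, 3, 6), and all the rest need more.
On the post-grant state, P3, P7 is a maximal run — nothing extends it. Verifying each step:
  pool = (3, 1, 2, 3)
  P3: need (2, 1, 1, 3) fits (3, 1, 2, 3); releases (0, 0, 0, 1), pool now (3, 1, 2, 4)
  P7: need (2, 0, 0, 4) fits (3, 1, 2, 4); releases (0, 1, 1, 2), pool now (3, 2, 3, 6)
  blocked: P4 wants (0, 2, 4, 1), pool (3, 2, 3, 6) — not enough type-B units
  blocked: P2 wants (4, 0, 6, 9), pool (3, 2, 3, 6) — not enough type-A units, type-B units and type-C units
  blocked: P9 wants (7, 5, 7, 10), pool (3, 2, 3, 6) — not enough type-A units, type-D units, type-B units and type-C units
  blocked: P8 wants (0, 3, 7, 9), pool (3, 2, 3, 6) — not enough type-D units, type-B units and type-C units
Post-grant, the permanently blocked set is P4, P2, P9 and P8.


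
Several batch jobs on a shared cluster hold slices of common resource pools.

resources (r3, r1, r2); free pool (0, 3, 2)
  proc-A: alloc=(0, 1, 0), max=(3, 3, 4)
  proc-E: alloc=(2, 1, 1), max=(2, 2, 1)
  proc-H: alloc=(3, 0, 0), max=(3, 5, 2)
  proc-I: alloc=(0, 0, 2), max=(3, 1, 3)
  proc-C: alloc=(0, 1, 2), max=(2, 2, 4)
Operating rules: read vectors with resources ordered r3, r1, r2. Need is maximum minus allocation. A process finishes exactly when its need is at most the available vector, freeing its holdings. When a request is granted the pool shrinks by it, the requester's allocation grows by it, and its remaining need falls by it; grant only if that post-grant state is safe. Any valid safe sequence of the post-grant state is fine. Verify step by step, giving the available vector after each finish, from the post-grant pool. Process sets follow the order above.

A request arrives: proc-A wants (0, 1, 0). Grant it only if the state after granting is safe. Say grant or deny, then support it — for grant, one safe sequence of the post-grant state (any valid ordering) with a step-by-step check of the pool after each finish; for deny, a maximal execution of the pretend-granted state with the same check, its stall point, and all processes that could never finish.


DENY — the pretend-granted state is unsafe.
Key observation: after proc-E, proc-C the pool peaks at (2, 4, 5), and each blocked process is short somewhere: proc-A on r3; proc-H on r1; proc-I on r3.
On the post-grant state, proc-E, proc-C is a maximal run — nothing extends it. Step-by-step check:
  pool = (0, 2, 2)
  proc-E: need (0, 1, 0) fits (0, 2, 2); releases (2, 1, 1), pool now (2, 3, 3)
  proc-C: need (2, 1, 2) fits (2, 3, 3); releases (0, 1, 2), pool now (2, 4, 5)
  blocked: proc-A wants (3, 1, 4), pool (2, 4, 5) — not enough r3
  blocked: proc-H wants (0, 5, 2), pool (2, 4, 5) — not enough r1
  blocked: proc-I wants (3, 1, 1), pool (2, 4, 5) — not enough r3
Processes that could never finish after the grant: proc-A, proc-H and proc-I.


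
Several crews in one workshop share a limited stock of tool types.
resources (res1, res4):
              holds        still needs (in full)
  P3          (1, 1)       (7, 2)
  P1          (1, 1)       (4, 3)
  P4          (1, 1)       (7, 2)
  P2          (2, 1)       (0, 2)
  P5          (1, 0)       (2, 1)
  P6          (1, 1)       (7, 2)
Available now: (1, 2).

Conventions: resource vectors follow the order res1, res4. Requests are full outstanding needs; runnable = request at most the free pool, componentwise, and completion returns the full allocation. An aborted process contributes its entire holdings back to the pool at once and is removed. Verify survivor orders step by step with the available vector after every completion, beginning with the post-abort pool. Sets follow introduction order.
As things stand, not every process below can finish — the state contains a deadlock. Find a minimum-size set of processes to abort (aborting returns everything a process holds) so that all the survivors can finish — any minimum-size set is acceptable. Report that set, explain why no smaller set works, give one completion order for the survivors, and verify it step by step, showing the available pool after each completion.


Abort P3 and P6.
Key observation: the deadlocked P4 becomes finishable only because P3 and P6 released (2, 2); it completes at step 4 below.
Why nothing smaller works — every single abort fails: P3 alone leaves P4 blocked (short on res1); P1 alone leaves P3 blocked (short on res1); P4 alone leaves P3 blocked (short on res1); P2 alone leaves P3 blocked (short on res1); P5 alone leaves P3 blocked (short on res1); P6 alone leaves P3 blocked (short on res1).
Survivors finish in the order: P2, P1, P5, P4. Walking it through (pool after the aborts first):
  pool = (3, 4)
  run P2 (needs (0, 2), free (3, 4)); after release of (2, 1) the pool is (5, 5)
  run P1 (needs (4, 3), free (5, 5)); after release of (1, 1) the pool is (6, 6)
  run P5 (needs (2, 1), free (6, 6)); after release of (1, 0) the pool is (7, 6)
  run P4 (needs (7, 2), free (7, 6)); after release of (1, 1) the pool is (8, 7)
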